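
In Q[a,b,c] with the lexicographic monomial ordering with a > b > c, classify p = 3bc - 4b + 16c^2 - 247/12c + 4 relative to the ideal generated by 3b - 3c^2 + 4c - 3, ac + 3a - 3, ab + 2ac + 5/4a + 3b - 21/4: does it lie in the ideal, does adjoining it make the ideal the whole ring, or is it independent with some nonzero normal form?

First compute the reduced Gröbner basis of I by Buchberger's algorithm.
f_1 = 3b - 3c^2 + 4c - 3, LT = b.
f_2 = ac + 3a - 3, LT = ac.
f_3 = ab + 2ac + 5/4a + 3b - 21/4, LT = ab.

S(f_1,f_3): lcm = ab. S = -ac^2 - 2/3ac - 9/4a - 3b + 21/4.
  reduce S modulo (f_1, f_2, f_3):
  remainder -37/4a - 3c^2 + c + 37/4 ≠ 0; add h_4 = -37/4a - 3c^2 + c + 37/4 to the basis.

S(f_2,f_3): lcm = abc. S = 3ab - 2ac^2 - 5/4ac - 3bc - 3b + 21/4c.
  reduce S modulo (f_1, f_2, f_3, h_4):
  remainder -3c^3 - 8c^2 + 49/4c ≠ 0; add h_5 = -3c^3 - 8c^2 + 49/4c to the basis.

The other S-polynomials (S(f_1,f_2), S(f_1,h_4), S(f_2,h_4), S(f_3,h_4), S(f_1,h_5), S(f_2,h_5), S(f_3,h_5), S(h_4,h_5)) all reduce to 0 modulo the current basis, so we have a Gröbner basis.
Inter-reduce: drop elements whose leading term is divisible by another's, tail-reduce, and make monic.
Reduced Gröbner basis: {a + 12/37c^2 - 4/37c - 1, b - c^2 + 4/3c - 1, c^3 + 8/3c^2 - 49/12c}.
Label its elements g_1 = a + 12/37c^2 - 4/37c - 1, g_2 = b - c^2 + 4/3c - 1, g_3 = c^3 + 8/3c^2 - 49/12c.

Reduce p = 3bc - 4b + 16c^2 - 247/12c + 4 modulo G:
  leading term bc: subtract (3c)·g_2 from 3bc - 4b + 16c^2 - 247/12c + 4 → -4b + 3c^3 + 12c^2 - 211/12c + 4
  leading term b: subtract (-4)·g_2 from -4b + 3c^3 + 12c^2 - 211/12c + 4 → 3c^3 + 8c^2 - 49/4c
  leading term c^3: subtract (3)·g_3 from 3c^3 + 8c^2 - 49/4c → 0
  normal form = 0.
Since the normal form is 0, p ∈ I.

Ideal membership is decidable via reduction modulo a Gröbner basis.

3bc - 4b + 16c^2 - 247/12c + 4 lies in I (it reduces to 0).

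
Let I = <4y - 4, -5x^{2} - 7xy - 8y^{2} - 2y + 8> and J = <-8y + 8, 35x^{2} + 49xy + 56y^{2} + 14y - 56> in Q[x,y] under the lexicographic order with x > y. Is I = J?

Yes, the ideals are equal.

For a fixed monomial order, each ideal has a unique reduced Gröbner basis; comparing bases decides equality.
Buchberger on the first generating set:
f_1 = 4y - 4, LT = y.
f_2 = -5x^{2} - 7xy - 8y^{2} - 2y + 8, LT = x^{2}.

The S-polynomials (S(f_1,f_2)) all reduce to 0 modulo the current basis, so we have a Gröbner basis.
Inter-reduce: drop elements whose leading term is divisible by another's, tail-reduce, and make monic.
Reduced Gröbner basis: {x^{2} + \tfrac{7}{5}x + \tfrac{2}{5}, y - 1}.

Buchberger on the second generating set:
h_1 = -8y + 8, LT = y.
h_2 = 35x^{2} + 49xy + 56y^{2} + 14y - 56, LT = x^{2}.

The S-polynomials (S(h_1,h_2)) all reduce to 0 modulo the current basis, so we have a Gröbner basis.
Inter-reduce: drop elements whose leading term is divisible by another's, tail-reduce, and make monic.
Reduced Gröbner basis: {x^{2} + \tfrac{7}{5}x + \tfrac{2}{5}, y - 1}.

Same reduced basis, so the two generating sets span the same ideal.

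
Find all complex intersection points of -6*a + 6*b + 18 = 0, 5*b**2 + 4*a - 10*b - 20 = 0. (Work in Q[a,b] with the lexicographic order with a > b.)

Compute a lex Gröbner basis by Buchberger's algorithm.
f_1 = -6*a + 6*b + 18, LT = a.
f_2 = 4*a + 5*b**2 - 10*b - 20, LT = a.

S(f_1,f_2): lcm = a. S = -5/4*b**2 + 3/2*b + 2.
  leading term b**2: no divisor's leading term divides it; move -5/4*b**2 to the remainder.
  leading term b: no divisor's leading term divides it; move 3/2*b to the remainder.
  leading term 1: no divisor's leading term divides it; move 2 to the remainder.
  remainder -5/4*b**2 + 3/2*b + 2 ≠ 0; add h_3 = -5/4*b**2 + 3/2*b + 2 to the basis.

The other S-polynomials (S(f_1,h_3), S(f_2,h_3)) all reduce to 0 modulo the current basis, so we have a Gröbner basis.
Inter-reduce: drop elements whose leading term is divisible by another's, tail-reduce, and make monic.
Reduced Gröbner basis: {a - b - 3, b**2 - 6/5*b - 8/5}.

Since the basis is lex-ordered, b**2 - 6/5*b - 8/5 is univariate in b. Its roots are {-4/5, 2}. Back-substituting each root into the other basis elements fixes the other coordinates.
  b = -4/5: the earlier basis element becomes a - 11/5 = 0, giving a = 11/5 — point (11/5, -4/5).
  b = 2: the earlier basis element becomes a - 5 = 0, giving a = 5 — point (5, 2).
Substituting each solution back into the original system confirms all equations vanish.

{(11/5, -4/5), (5, 2)}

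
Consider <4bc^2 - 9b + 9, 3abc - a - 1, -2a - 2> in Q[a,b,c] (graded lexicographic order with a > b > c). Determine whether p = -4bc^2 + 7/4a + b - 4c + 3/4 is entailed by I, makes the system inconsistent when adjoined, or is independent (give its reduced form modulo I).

First compute the reduced Gröbner basis of I by Buchberger's algorithm.
f_1 = 4bc^2 - 9b + 9, LT = bc^2.
f_2 = 3abc - a - 1, LT = abc.
f_3 = -2a - 2, LT = a.

S(f_1,f_2): lcm = abc^2. S = -9/4ab + 1/3ac + 9/4a + 1/3c.
  leading term ab: subtract (9/8b)·f_3 from -9/4ab + 1/3ac + 9/4a + 1/3c → 1/3ac + 9/4a + 9/4b + 1/3c
  leading term ac: subtract (-1/6c)·f_3 from 1/3ac + 9/4a + 9/4b + 1/3c → 9/4a + 9/4b
  leading term a: subtract (-9/8)·f_3 from 9/4a + 9/4b → 9/4b - 9/4
  leading term b: no divisor's leading term divides it; move 9/4b to the remainder.
  leading term 1: no divisor's leading term divides it; move -9/4 to the remainder.
  remainder 9/4b - 9/4 ≠ 0; add h_4 = 9/4b - 9/4 to the basis.

S(f_2,f_3): lcm = abc. S = -bc - 1/3a - 1/3.
  leading term bc: subtract (-4/9c)·h_4 from -bc - 1/3a - 1/3 → -1/3a - c - 1/3
  leading term a: subtract (1/6)·f_3 from -1/3a - c - 1/3 → -c
  leading term c: no divisor's leading term divides it; move -c to the remainder.
  remainder -c ≠ 0; add h_5 = -c to the basis.

The other S-polynomials (S(f_1,f_3), S(f_1,h_4), S(f_2,h_4), S(f_3,h_4), S(f_1,h_5), S(f_2,h_5), S(f_3,h_5), S(h_4,h_5)) all reduce to 0 modulo the current basis, so we have a Gröbner basis.
Inter-reduce: drop elements whose leading term is divisible by another's, tail-reduce, and make monic.
Reduced Gröbner basis: {a + 1, b - 1, c}.
Label its elements g_1 = a + 1, g_2 = b - 1, g_3 = c.

Reduce p = -4bc^2 + 7/4a + b - 4c + 3/4 modulo G:
  leading term bc^2: subtract (-4c^2)·g_2 from -4bc^2 + 7/4a + b - 4c + 3/4 → -4c^2 + 7/4a + b - 4c + 3/4
  leading term c^2: subtract (-4c)·g_3 from -4c^2 + 7/4a + b - 4c + 3/4 → 7/4a + b - 4c + 3/4
  leading term a: subtract (7/4)·g_1 from 7/4a + b - 4c + 3/4 → b - 4c - 1
  leading term b: subtract (1)·g_2 from b - 4c - 1 → -4c
  leading term c: subtract (-4)·g_3 from -4c → 0
  normal form = 0.
Since the normal form is 0, p ∈ I.

-4bc^2 + 7/4a + b - 4c + 3/4 lies in I (it reduces to 0).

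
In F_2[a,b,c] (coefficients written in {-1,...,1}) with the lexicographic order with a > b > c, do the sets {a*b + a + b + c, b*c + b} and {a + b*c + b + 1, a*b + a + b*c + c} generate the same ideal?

No, the ideals differ.

Equality of ideals is decidable: compute both reduced Gröbner bases (unique for the ordering) and check whether they agree.
Buchberger on the first generating set:
f_1 = a*b + a + b + c, LT = a*b.
f_2 = b*c + b, LT = b*c.

S(f_1,f_2): lcm = a*b*c. S = a*b + a*c + b*c + c**2.
  leading term a*b: subtract (1)·f_1 from a*b + a*c + b*c + c**2 → a*c + a + b*c + b + c**2 + c
  leading term a*c: no divisor's leading term divides it; move a*c to the remainder.
  leading term a: no divisor's leading term divides it; move a to the remainder.
  leading term b*c: subtract (1)·f_2 from b*c + b + c**2 + c → c**2 + c
  leading term c**2: no divisor's leading term divides it; move c**2 to the remainder.
  leading term c: no divisor's leading term divides it; move c to the remainder.
  remainder a*c + a + c**2 + c ≠ 0; add g_3 = a*c + a + c**2 + c to the basis.

The other S-polynomials (S(f_1,g_3), S(f_2,g_3)) all reduce to 0 modulo the current basis, so we have a Gröbner basis.
Inter-reduce: drop elements whose leading term is divisible by another's, tail-reduce, and make monic.
Reduced Gröbner basis: {a*b + a + b + c, a*c + a + c**2 + c, b*c + b}.

Buchberger on the second generating set:
h_1 = a + b*c + b + 1, LT = a.
h_2 = a*b + a + b*c + c, LT = a*b.

S(h_1,h_2): lcm = a*b. S = a + b**2*c + b**2 + b*c + b + c.
  leading term a: subtract (1)·h_1 from a + b**2*c + b**2 + b*c + b + c → b**2*c + b**2 + c + 1
  leading term b**2*c: no divisor's leading term divides it; move b**2*c to the remainder.
  leading term b**2: no divisor's leading term divides it; move b**2 to the remainder.
  leading term c: no divisor's leading term divides it; move c to the remainder.
  leading term 1: no divisor's leading term divides it; move 1 to the remainder.
  remainder b**2*c + b**2 + c + 1 ≠ 0; add k_3 = b**2*c + b**2 + c + 1 to the basis.

The other S-polynomials (S(h_1,k_3), S(h_2,k_3)) all reduce to 0 modulo the current basis, so we have a Gröbner basis.
Inter-reduce: drop elements whose leading term is divisible by another's, tail-reduce, and make monic.
Reduced Gröbner basis: {a + b*c + b + 1, b**2*c + b**2 + c + 1}.

The bases are distinct; the ideals are different.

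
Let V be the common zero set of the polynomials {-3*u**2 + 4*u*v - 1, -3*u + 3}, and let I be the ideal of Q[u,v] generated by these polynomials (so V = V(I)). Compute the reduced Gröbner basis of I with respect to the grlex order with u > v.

G = {u - 1, v - 1}

f_1 = -3*u**2 + 4*u*v - 1, LT = u**2.
f_2 = -3*u + 3, LT = u.

S(f_1,f_2): lcm = u**2. S = -4/3*u*v + u + 1/3.
  leading term u*v: subtract (4/9*v)·f_2 from -4/3*u*v + u + 1/3 → u - 4/3*v + 1/3
  leading term u: subtract (-1/3)·f_2 from u - 4/3*v + 1/3 → -4/3*v + 4/3
  leading term v: no divisor's leading term divides it; move -4/3*v to the remainder.
  leading term 1: no divisor's leading term divides it; move 4/3 to the remainder.
  remainder -4/3*v + 4/3 ≠ 0; add g_3 = -4/3*v + 4/3 to the basis.

The other S-polynomials (S(f_1,g_3), S(f_2,g_3)) all reduce to 0 modulo the current basis, so we have a Gröbner basis.
Inter-reduce: drop elements whose leading term is divisible by another's, tail-reduce, and make monic.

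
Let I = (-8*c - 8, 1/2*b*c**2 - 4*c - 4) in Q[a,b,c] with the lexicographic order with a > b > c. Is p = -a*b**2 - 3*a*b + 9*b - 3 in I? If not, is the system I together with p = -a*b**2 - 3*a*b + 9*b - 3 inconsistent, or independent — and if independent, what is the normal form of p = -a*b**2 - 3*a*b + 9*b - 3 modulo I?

First compute the reduced Gröbner basis of I by Buchberger's algorithm.
f_1 = -8*c - 8, LT = c.
f_2 = 1/2*b*c**2 - 4*c - 4, LT = b*c**2.

S(f_1,f_2): lcm = b*c**2. S = b*c + 8*c + 8.
  reduce S modulo (f_1, f_2):
  remainder -b ≠ 0; add h_3 = -b to the basis.

The other S-polynomials (S(f_1,h_3), S(f_2,h_3)) all reduce to 0 modulo the current basis, so we have a Gröbner basis.
Inter-reduce: drop elements whose leading term is divisible by another's, tail-reduce, and make monic.
Reduced Gröbner basis: {b, c + 1}.
Label its elements g_1 = b, g_2 = c + 1.

Reduce p = -a*b**2 - 3*a*b + 9*b - 3 modulo G:
  leading term a*b**2: subtract (-a*b)·g_1 from -a*b**2 - 3*a*b + 9*b - 3 → -3*a*b + 9*b - 3
  leading term a*b: subtract (-3*a)·g_1 from -3*a*b + 9*b - 3 → 9*b - 3
  leading term b: subtract (9)·g_1 from 9*b - 3 → -3
  leading term 1: no divisor's leading term divides it; move -3 to the remainder.
  normal form = -3.
The normal form is nonzero, so p ∉ I. Since p minus its normal form lies in I, I + (p) = I + (r) where r = -3; decide whether this ideal is the whole ring.
Here r = -3 is a nonzero constant, hence a unit: 1 ∈ I + (p), the Gröbner basis of I + (p) is {1}, and the enlarged system has no common solution — adjoining p is inconsistent.

Adjoining -a*b**2 - 3*a*b + 9*b - 3 makes the ideal the whole ring: the system is inconsistent.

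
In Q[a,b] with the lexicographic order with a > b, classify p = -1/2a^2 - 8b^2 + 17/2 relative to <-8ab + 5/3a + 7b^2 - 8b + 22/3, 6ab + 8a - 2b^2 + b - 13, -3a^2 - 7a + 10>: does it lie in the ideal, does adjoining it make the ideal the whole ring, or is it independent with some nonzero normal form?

First compute the reduced Gröbner basis of I by Buchberger's algorithm.
f_1 = -8ab + 5/3a + 7b^2 - 8b + 22/3, LT = ab.
f_2 = 6ab + 8a - 2b^2 + b - 13, LT = ab.
f_3 = -3a^2 - 7a + 10, LT = a^2.

S(f_1,f_2): lcm = ab. S = -37/24a - 13/24b^2 + 5/6b + 5/4.
  leading term a: no divisor's leading term divides it; move -37/24a to the remainder.
  leading term b^2: no divisor's leading term divides it; move -13/24b^2 to the remainder.
  leading term b: no divisor's leading term divides it; move 5/6b to the remainder.
  leading term 1: no divisor's leading term divides it; move 5/4 to the remainder.
  remainder -37/24a - 13/24b^2 + 5/6b + 5/4 ≠ 0; add h_4 = -37/24a - 13/24b^2 + 5/6b + 5/4 to the basis.

S(f_1,f_3): lcm = a^2b. S = -5/24a^2 - 7/8ab^2 - 4/3ab - 11/12a + 10/3b.
  leading term a^2: subtract (5/72)·f_3 from -5/24a^2 - 7/8ab^2 - 4/3ab - 11/12a + 10/3b → -7/8ab^2 - 4/3ab - 31/72a + 10/3b - 25/36
  leading term ab^2: subtract (7/64b)·f_1 from -7/8ab^2 - 4/3ab - 31/72a + 10/3b - 25/36 → -97/64ab - 31/72a - 49/64b^3 + 7/8b^2 + 81/32b - 25/36
  leading term ab: subtract (97/512)·f_1 from -97/64ab - 31/72a - 49/64b^3 + 7/8b^2 + 81/32b - 25/36 → -3439/4608a - 49/64b^3 - 231/512b^2 + 259/64b - 4801/2304
  leading term a: subtract (3439/7104)·h_4 from -3439/4608a - 49/64b^3 - 231/512b^2 + 259/64b - 4801/2304 → -49/64b^3 - 4027/21312b^2 + 155299/42624b - 114611/42624
  leading term b^3: no divisor's leading term divides it; move -49/64b^3 to the remainder.
  leading term b^2: no divisor's leading term divides it; move -4027/21312b^2 to the remainder.
  leading term b: no divisor's leading term divides it; move 155299/42624b to the remainder.
  leading term 1: no divisor's leading term divides it; move -114611/42624 to the remainder.
  remainder -49/64b^3 - 4027/21312b^2 + 155299/42624b - 114611/42624 ≠ 0; add h_5 = -49/64b^3 - 4027/21312b^2 + 155299/42624b - 114611/42624 to the basis.

S(f_2,f_3): lcm = a^2b. S = 4/3a^2 - 1/3ab^2 - 13/6ab - 13/6a + 10/3b.
  leading term a^2: subtract (-4/9)·f_3 from 4/3a^2 - 1/3ab^2 - 13/6ab - 13/6a + 10/3b → -1/3ab^2 - 13/6ab - 95/18a + 10/3b + 40/9
  leading term ab^2: subtract (1/24b)·f_1 from -1/3ab^2 - 13/6ab - 95/18a + 10/3b + 40/9 → -161/72ab - 95/18a - 7/24b^3 + 1/3b^2 + 109/36b + 40/9
  leading term ab: subtract (161/576)·f_1 from -161/72ab - 95/18a - 7/24b^3 + 1/3b^2 + 109/36b + 40/9 → -9925/1728a - 7/24b^3 - 935/576b^2 + 379/72b + 2069/864
  leading term a: subtract (9925/2664)·h_4 from -9925/1728a - 7/24b^3 - 935/576b^2 + 379/72b + 2069/864 → -7/24b^3 + 3155/7992b^2 + 34513/15984b - 36161/15984
  leading term b^3: subtract (8/21)·h_5 from -7/24b^3 + 3155/7992b^2 + 34513/15984b - 36161/15984 → 1088/2331b^2 + 799/1036b - 1649/1332
  leading term b^2: no divisor's leading term divides it; move 1088/2331b^2 to the remainder.
  leading term b: no divisor's leading term divides it; move 799/1036b to the remainder.
  leading term 1: no divisor's leading term divides it; move -1649/1332 to the remainder.
  remainder 1088/2331b^2 + 799/1036b - 1649/1332 ≠ 0; add h_6 = 1088/2331b^2 + 799/1036b - 1649/1332 to the basis.

S(f_1,h_4): lcm = ab. S = -5/24a - 13/37b^3 - 99/296b^2 + 67/37b - 11/12.
  leading term a: subtract (5/37)·h_4 from -5/24a - 13/37b^3 - 99/296b^2 + 67/37b - 11/12 → -13/37b^3 - 29/111b^2 + 377/222b - 241/222
  leading term b^3: subtract (832/1813)·h_5 from -13/37b^3 - 29/111b^2 + 377/222b - 241/222 → -105380/603729b^2 + 15808/603729b + 1828/12321
  leading term b^2: subtract (-26345/70448)·h_6 from -105380/603729b^2 + 15808/603729b + 1828/12321 → 46933/149184b - 46933/149184
  leading term b: no divisor's leading term divides it; move 46933/149184b to the remainder.
  leading term 1: no divisor's leading term divides it; move -46933/149184 to the remainder.
  remainder 46933/149184b - 46933/149184 ≠ 0; add h_7 = 46933/149184b - 46933/149184 to the basis.

The other S-polynomials (S(f_2,h_4), S(f_3,h_4), S(f_1,h_5), S(f_2,h_5), S(f_3,h_5), S(h_4,h_5), S(f_1,h_6), S(f_2,h_6), S(f_3,h_6), S(h_4,h_6), S(h_5,h_6), S(f_1,h_7), S(f_2,h_7), S(f_3,h_7), S(h_4,h_7), S(h_5,h_7), S(h_6,h_7)) all reduce to 0 modulo the current basis, so we have a Gröbner basis.
Inter-reduce: drop elements whose leading term is divisible by another's, tail-reduce, and make monic.
Reduced Gröbner basis: {a - 1, b - 1}.
Label its elements g_1 = a - 1, g_2 = b - 1.

Reduce p = -1/2a^2 - 8b^2 + 17/2 modulo G:
  leading term a^2: subtract (-1/2a)·g_1 from -1/2a^2 - 8b^2 + 17/2 → -1/2a - 8b^2 + 17/2
  leading term a: subtract (-1/2)·g_1 from -1/2a - 8b^2 + 17/2 → -8b^2 + 8
  leading term b^2: subtract (-8b)·g_2 from -8b^2 + 8 → -8b + 8
  leading term b: subtract (-8)·g_2 from -8b + 8 → 0
  normal form = 0.
Since the normal form is 0, p ∈ I.

-1/2a^2 - 8b^2 + 17/2 lies in I (it reduces to 0).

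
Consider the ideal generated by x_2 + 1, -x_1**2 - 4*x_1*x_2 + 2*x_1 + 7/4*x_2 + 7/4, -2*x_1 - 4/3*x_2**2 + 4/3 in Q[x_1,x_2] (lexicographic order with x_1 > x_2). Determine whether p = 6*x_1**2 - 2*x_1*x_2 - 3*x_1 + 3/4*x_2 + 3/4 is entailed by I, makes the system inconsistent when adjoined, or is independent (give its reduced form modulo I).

First compute the reduced Gröbner basis of I by Buchberger's algorithm.
f_1 = x_2 + 1, LT = x_2.
f_2 = -x_1**2 - 4*x_1*x_2 + 2*x_1 + 7/4*x_2 + 7/4, LT = x_1**2.
f_3 = -2*x_1 - 4/3*x_2**2 + 4/3, LT = x_1.

The S-polynomials (S(f_1,f_2), S(f_1,f_3), S(f_2,f_3)) all reduce to 0 modulo the current basis, so we have a Gröbner basis.
Inter-reduce: drop elements whose leading term is divisible by another's, tail-reduce, and make monic.
Reduced Gröbner basis: {x_1, x_2 + 1}.
Label its elements g_1 = x_1, g_2 = x_2 + 1.

Reduce p = 6*x_1**2 - 2*x_1*x_2 - 3*x_1 + 3/4*x_2 + 3/4 modulo G:
  leading term x_1**2: subtract (6*x_1)·g_1 from 6*x_1**2 - 2*x_1*x_2 - 3*x_1 + 3/4*x_2 + 3/4 → -2*x_1*x_2 - 3*x_1 + 3/4*x_2 + 3/4
  leading term x_1*x_2: subtract (-2*x_2)·g_1 from -2*x_1*x_2 - 3*x_1 + 3/4*x_2 + 3/4 → -3*x_1 + 3/4*x_2 + 3/4
  leading term x_1: subtract (-3)·g_1 from -3*x_1 + 3/4*x_2 + 3/4 → 3/4*x_2 + 3/4
  leading term x_2: subtract (3/4)·g_2 from 3/4*x_2 + 3/4 → 0
  normal form = 0.
Since the normal form is 0, p ∈ I.

6*x_1**2 - 2*x_1*x_2 - 3*x_1 + 3/4*x_2 + 3/4 lies in I (it reduces to 0).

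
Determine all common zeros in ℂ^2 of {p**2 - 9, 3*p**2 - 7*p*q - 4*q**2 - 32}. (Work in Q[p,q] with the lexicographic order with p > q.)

{(3, -5), (3, -1/4), (-3, 1/4), (-3, 5)}

Compute a lex Gröbner basis by Buchberger's algorithm.
f_1 = p**2 - 9, LT = p**2.
f_2 = 3*p**2 - 7*p*q - 4*q**2 - 32, LT = p**2.

S(f_1,f_2): lcm = p**2. S = 7/3*p*q + 4/3*q**2 + 5/3.
  reduce S modulo (f_1, f_2):
  remainder 7/3*p*q + 4/3*q**2 + 5/3 ≠ 0; add h_3 = 7/3*p*q + 4/3*q**2 + 5/3 to the basis.

S(f_1,h_3): lcm = p**2*q. S = -4/7*p*q**2 - 5/7*p - 9*q.
  reduce S modulo (f_1, f_2, h_3):
  remainder -5/7*p + 16/49*q**3 - 421/49*q ≠ 0; add h_4 = -5/7*p + 16/49*q**3 - 421/49*q to the basis.

S(f_1,h_4): lcm = p**2. S = 16/35*p*q**3 - 421/35*p*q - 9.
  reduce S modulo (f_1, f_2, h_3, h_4):
  remainder -64/245*q**4 + 1604/245*q**2 - 20/49 ≠ 0; add h_5 = -64/245*q**4 + 1604/245*q**2 - 20/49 to the basis.

The other S-polynomials (S(f_2,h_3), S(f_2,h_4), S(h_3,h_4), S(f_1,h_5), S(f_2,h_5), S(h_3,h_5), S(h_4,h_5)) all reduce to 0 modulo the current basis, so we have a Gröbner basis.
Inter-reduce: drop elements whose leading term is divisible by another's, tail-reduce, and make monic.
Reduced Gröbner basis: {p - 16/35*q**3 + 421/35*q, q**4 - 401/16*q**2 + 25/16}.

Since the basis is lex-ordered, q**4 - 401/16*q**2 + 25/16 is univariate in q. Its roots are {-5, -1/4, 1/4, 5}. Back-substituting each root into the other basis elements fixes the other coordinates.
  q = -5: the earlier basis element becomes p - 3 = 0, giving p = 3 — point (3, -5).
  q = -1/4: the earlier basis element becomes p - 3 = 0, giving p = 3 — point (3, -1/4).
  q = 1/4: the earlier basis element becomes p + 3 = 0, giving p = -3 — point (-3, 1/4).
  q = 5: the earlier basis element becomes p + 3 = 0, giving p = -3 — point (-3, 5).
This is the nonlinear analogue of row-reducing a linear system.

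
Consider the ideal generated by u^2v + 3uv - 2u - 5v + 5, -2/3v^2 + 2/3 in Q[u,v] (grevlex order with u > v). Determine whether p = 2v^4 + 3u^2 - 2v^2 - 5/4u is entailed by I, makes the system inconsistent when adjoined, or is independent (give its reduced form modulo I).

2v^4 + 3u^2 - 2v^2 - 5/4u is independent of I; its normal form modulo I is 6uv - 41/4u - 15v + 15.

First compute the reduced Gröbner basis of I by Buchberger's algorithm.
f_1 = u^2v + 3uv - 2u - 5v + 5, LT = u^2v.
f_2 = -2/3v^2 + 2/3, LT = v^2.

S(f_1,f_2): lcm = u^2v^2. S = 3uv^2 + u^2 - 2uv - 5v^2 + 5v.
  leading term uv^2: subtract (-9/2u)·f_2 from 3uv^2 + u^2 - 2uv - 5v^2 + 5v → u^2 - 2uv - 5v^2 + 3u + 5v
  leading term u^2: no divisor's leading term divides it; move u^2 to the remainder.
  leading term uv: no divisor's leading term divides it; move -2uv to the remainder.
  leading term v^2: subtract (15/2)·f_2 from -5v^2 + 3u + 5v → 3u + 5v - 5
  leading term u: no divisor's leading term divides it; move 3u to the remainder.
  leading term v: no divisor's leading term divides it; move 5v to the remainder.
  leading term 1: no divisor's leading term divides it; move -5 to the remainder.
  remainder u^2 - 2uv + 3u + 5v - 5 ≠ 0; add h_3 = u^2 - 2uv + 3u + 5v - 5 to the basis.

The other S-polynomials (S(f_1,h_3), S(f_2,h_3)) all reduce to 0 modulo the current basis, so we have a Gröbner basis.
Inter-reduce: drop elements whose leading term is divisible by another's, tail-reduce, and make monic.
Reduced Gröbner basis: {u^2 - 2uv + 3u + 5v - 5, v^2 - 1}.
Label its elements g_1 = u^2 - 2uv + 3u + 5v - 5, g_2 = v^2 - 1.

Reduce p = 2v^4 + 3u^2 - 2v^2 - 5/4u modulo G:
  leading term v^4: subtract (2v^2)·g_2 from 2v^4 + 3u^2 - 2v^2 - 5/4u → 3u^2 - 5/4u
  leading term u^2: subtract (3)·g_1 from 3u^2 - 5/4u → 6uv - 41/4u - 15v + 15
  leading term uv: no divisor's leading term divides it; move 6uv to the remainder.
  leading term u: no divisor's leading term divides it; move -41/4u to the remainder.
  leading term v: no divisor's leading term divides it; move -15v to the remainder.
  leading term 1: no divisor's leading term divides it; move 15 to the remainder.
  normal form = 6uv - 41/4u - 15v + 15.
The normal form is nonzero, so p ∉ I. Since p minus its normal form lies in I, I + (p) = I + (r) where r = 6uv - 41/4u - 15v + 15; decide whether this ideal is the whole ring.
Run Buchberger on G together with r (pairs among the g_i already reduce to 0 since G is a Gröbner basis):
g_1 = u^2 - 2uv + 3u + 5v - 5, LT = u^2.
g_2 = v^2 - 1, LT = v^2.
r = 6uv - 41/4u - 15v + 15, LT = uv.

S(g_1,r): lcm = u^2v. S = -2uv^2 + 41/24u^2 + 11/2uv + 5v^2 - 5/2u - 5v.
  leading term uv^2: subtract (-2u)·g_2 from -2uv^2 + 41/24u^2 + 11/2uv + 5v^2 - 5/2u - 5v → 41/24u^2 + 11/2uv + 5v^2 - 9/2u - 5v
  leading term u^2: subtract (41/24)·g_1 from 41/24u^2 + 11/2uv + 5v^2 - 9/2u - 5v → 107/12uv + 5v^2 - 77/8u - 325/24v + 205/24
  leading term uv: subtract (107/72)·r from 107/12uv + 5v^2 - 77/8u - 325/24v + 205/24 → 5v^2 + 1615/288u + 35/4v - 55/4
  leading term v^2: subtract (5)·g_2 from 5v^2 + 1615/288u + 35/4v - 55/4 → 1615/288u + 35/4v - 35/4
  leading term u: no divisor's leading term divides it; move 1615/288u to the remainder.
  leading term v: no divisor's leading term divides it; move 35/4v to the remainder.
  leading term 1: no divisor's leading term divides it; move -35/4 to the remainder.
  remainder 1615/288u + 35/4v - 35/4 ≠ 0; add m_4 = 1615/288u + 35/4v - 35/4 to the basis.

S(g_2,r): lcm = uv^2. S = 41/24uv + 5/2v^2 - u - 5/2v.
  leading term uv: subtract (41/144)·r from 41/24uv + 5/2v^2 - u - 5/2v → 5/2v^2 + 1105/576u + 85/48v - 205/48
  leading term v^2: subtract (5/2)·g_2 from 5/2v^2 + 1105/576u + 85/48v - 205/48 → 1105/576u + 85/48v - 85/48
  leading term u: subtract (13/38)·m_4 from 1105/576u + 85/48v - 85/48 → -1115/912v + 1115/912
  leading term v: no divisor's leading term divides it; move -1115/912v to the remainder.
  leading term 1: no divisor's leading term divides it; move 1115/912 to the remainder.
  remainder -1115/912v + 1115/912 ≠ 0; add m_5 = -1115/912v + 1115/912 to the basis.

The other S-polynomials (S(g_1,g_2), S(g_1,m_4), S(g_2,m_4), S(r,m_4), S(g_1,m_5), S(g_2,m_5), S(r,m_5), S(m_4,m_5)) all reduce to 0 modulo the current basis, so we have a Gröbner basis.
Inter-reduce: drop elements whose leading term is divisible by another's, tail-reduce, and make monic.
Reduced Gröbner basis: {u, v - 1}.
The reduced Gröbner basis of I + (p) is {u, v - 1} ≠ {1}, a proper ideal, so the enlarged system stays consistent: p is independent of I, with normal form 6uv - 41/4u - 15v + 15.

Ideal membership is decidable via reduction modulo a Gröbner basis.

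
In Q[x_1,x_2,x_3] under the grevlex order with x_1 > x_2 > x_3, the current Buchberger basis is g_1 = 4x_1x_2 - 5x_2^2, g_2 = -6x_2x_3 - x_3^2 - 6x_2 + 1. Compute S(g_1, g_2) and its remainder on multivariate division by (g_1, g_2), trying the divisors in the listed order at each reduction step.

lcm(LM(g_1), LM(g_2)) = x_1x_2x_3.
S = (lcm/LT(g_1))·g_1 − (lcm/LT(g_2))·g_2 = -5/4x_2^2x_3 - 1/6x_1x_3^2 - x_1x_2 + 1/6x_1.
Reduce S modulo (g_1, g_2) in that order:
  leading term x_2^2x_3: subtract (5/24x_2)·g_2 from -5/4x_2^2x_3 - 1/6x_1x_3^2 - x_1x_2 + 1/6x_1 → -1/6x_1x_3^2 + 5/24x_2x_3^2 - x_1x_2 + 5/4x_2^2 + 1/6x_1 - 5/24x_2
  leading term x_1x_3^2: no divisor's leading term divides it; move -1/6x_1x_3^2 to the remainder.
  leading term x_2x_3^2: subtract (-5/144x_3)·g_2 from 5/24x_2x_3^2 - x_1x_2 + 5/4x_2^2 + 1/6x_1 - 5/24x_2 → -5/144x_3^3 - x_1x_2 + 5/4x_2^2 - 5/24x_2x_3 + 1/6x_1 - 5/24x_2 + 5/144x_3
  leading term x_3^3: no divisor's leading term divides it; move -5/144x_3^3 to the remainder.
  leading term x_1x_2: subtract (-1/4)·g_1 from -x_1x_2 + 5/4x_2^2 - 5/24x_2x_3 + 1/6x_1 - 5/24x_2 + 5/144x_3 → -5/24x_2x_3 + 1/6x_1 - 5/24x_2 + 5/144x_3
  leading term x_2x_3: subtract (5/144)·g_2 from -5/24x_2x_3 + 1/6x_1 - 5/24x_2 + 5/144x_3 → 5/144x_3^2 + 1/6x_1 + 5/144x_3 - 5/144
  leading term x_3^2: no divisor's leading term divides it; move 5/144x_3^2 to the remainder.
  leading term x_1: no divisor's leading term divides it; move 1/6x_1 to the remainder.
  leading term x_3: no divisor's leading term divides it; move 5/144x_3 to the remainder.
  leading term 1: no divisor's leading term divides it; move -5/144 to the remainder.
The remainder -1/6x_1x_3^2 - 5/144x_3^3 + 5/144x_3^2 + 1/6x_1 + 5/144x_3 - 5/144 is nonzero, so it would be added as the next basis element.

S(g_1, g_2) = -5/4x_2^2x_3 - 1/6x_1x_3^2 - x_1x_2 + 1/6x_1; remainder on division = -1/6x_1x_3^2 - 5/144x_3^3 + 5/144x_3^2 + 1/6x_1 + 5/144x_3 - 5/144.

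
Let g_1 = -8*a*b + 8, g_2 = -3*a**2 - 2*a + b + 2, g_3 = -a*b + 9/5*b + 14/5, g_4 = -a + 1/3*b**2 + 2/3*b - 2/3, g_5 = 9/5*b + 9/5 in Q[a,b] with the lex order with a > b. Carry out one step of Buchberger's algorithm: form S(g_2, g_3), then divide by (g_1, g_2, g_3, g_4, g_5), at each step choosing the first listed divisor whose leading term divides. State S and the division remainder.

S(g_2, g_3) = 37/15*a*b + 14/5*a - 1/3*b**2 - 2/3*b; remainder on division = 0.

lcm(LM(g_2), LM(g_3)) = a**2*b.
S = (lcm/LT(g_2))·g_2 − (lcm/LT(g_3))·g_3 = 37/15*a*b + 14/5*a - 1/3*b**2 - 2/3*b.
Reduce S modulo (g_1, g_2, g_3, g_4, g_5) in that order:
  leading term a*b: subtract (-37/120)·g_1 from 37/15*a*b + 14/5*a - 1/3*b**2 - 2/3*b → 14/5*a - 1/3*b**2 - 2/3*b + 37/15
  leading term a: subtract (-14/5)·g_4 from 14/5*a - 1/3*b**2 - 2/3*b + 37/15 → 3/5*b**2 + 6/5*b + 3/5
  leading term b**2: subtract (1/3*b)·g_5 from 3/5*b**2 + 6/5*b + 3/5 → 3/5*b + 3/5
  leading term b: subtract (1/3)·g_5 from 3/5*b + 3/5 → 0
The remainder is 0, so this S-polynomial contributes no new basis element.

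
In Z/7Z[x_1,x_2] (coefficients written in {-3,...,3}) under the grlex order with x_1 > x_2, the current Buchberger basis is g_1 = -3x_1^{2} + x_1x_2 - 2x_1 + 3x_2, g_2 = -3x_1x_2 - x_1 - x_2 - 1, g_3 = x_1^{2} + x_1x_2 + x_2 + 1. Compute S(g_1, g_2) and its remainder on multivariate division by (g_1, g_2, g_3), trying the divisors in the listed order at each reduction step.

lcm(LM(g_1), LM(g_2)) = x_1^{2}x_2.
S = (lcm/LT(g_1))·g_1 − (lcm/LT(g_2))·g_2 = 2x_1x_2^{2} + 2x_1^{2} - 2x_1x_2 - x_2^{2} + 2x_1.
Reduce S modulo (g_1, g_2, g_3) in that order:
  leading term x_1x_2^{2}: subtract (-3x_2)·g_2 from 2x_1x_2^{2} + 2x_1^{2} - 2x_1x_2 - x_2^{2} + 2x_1 → 2x_1^{2} + 2x_1x_2 + 3x_2^{2} + 2x_1 - 3x_2
  leading term x_1^{2}: subtract (-3)·g_1 from 2x_1^{2} + 2x_1x_2 + 3x_2^{2} + 2x_1 - 3x_2 → -2x_1x_2 + 3x_2^{2} + 3x_1 - x_2
  leading term x_1x_2: subtract (3)·g_2 from -2x_1x_2 + 3x_2^{2} + 3x_1 - x_2 → 3x_2^{2} - x_1 + 2x_2 + 3
  leading term x_2^{2}: no divisor's leading term divides it; move 3x_2^{2} to the remainder.
  leading term x_1: no divisor's leading term divides it; move -x_1 to the remainder.
  leading term x_2: no divisor's leading term divides it; move 2x_2 to the remainder.
  leading term 1: no divisor's leading term divides it; move 3 to the remainder.
The remainder 3x_2^{2} - x_1 + 2x_2 + 3 is nonzero, so it would be added as the next basis element.

S(g_1, g_2) = 2x_1x_2^{2} + 2x_1^{2} - 2x_1x_2 - x_2^{2} + 2x_1; remainder on division = 3x_2^{2} - x_1 + 2x_2 + 3.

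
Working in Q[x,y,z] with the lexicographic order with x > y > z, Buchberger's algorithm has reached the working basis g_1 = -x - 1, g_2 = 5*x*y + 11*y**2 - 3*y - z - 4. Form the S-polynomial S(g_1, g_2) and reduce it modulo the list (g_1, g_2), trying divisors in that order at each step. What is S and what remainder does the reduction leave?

lcm(LM(g_1), LM(g_2)) = x*y.
S = (lcm/LT(g_1))·g_1 − (lcm/LT(g_2))·g_2 = -11/5*y**2 + 8/5*y + 1/5*z + 4/5.
Reduce S modulo (g_1, g_2) in that order:
  leading term y**2: no divisor's leading term divides it; move -11/5*y**2 to the remainder.
  leading term y: no divisor's leading term divides it; move 8/5*y to the remainder.
  leading term z: no divisor's leading term divides it; move 1/5*z to the remainder.
  leading term 1: no divisor's leading term divides it; move 4/5 to the remainder.
The remainder -11/5*y**2 + 8/5*y + 1/5*z + 4/5 is nonzero, so it would be added as the next basis element.

S(g_1, g_2) = -11/5*y**2 + 8/5*y + 1/5*z + 4/5; remainder on division = -11/5*y**2 + 8/5*y + 1/5*z + 4/5.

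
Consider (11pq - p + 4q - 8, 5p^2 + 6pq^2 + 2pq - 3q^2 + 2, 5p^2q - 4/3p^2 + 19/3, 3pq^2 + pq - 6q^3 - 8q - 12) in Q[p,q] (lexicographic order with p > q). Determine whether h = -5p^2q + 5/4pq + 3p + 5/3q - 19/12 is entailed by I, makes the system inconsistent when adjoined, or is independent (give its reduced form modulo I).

-5p^2q + 5/4pq + 3p + 5/3q - 19/12 lies in I (it reduces to 0).

First compute the reduced Gröbner basis of I by Buchberger's algorithm.
f_1 = 11pq - p + 4q - 8, LT = pq.
f_2 = 5p^2 + 6pq^2 + 2pq - 3q^2 + 2, LT = p^2.
f_3 = 5p^2q - 4/3p^2 + 19/3, LT = p^2q.
f_4 = 3pq^2 + pq - 6q^3 - 8q - 12, LT = pq^2.

S(f_1,f_2): lcm = p^2q. S = -1/11p^2 - 6/5pq^3 - 2/5pq^2 + 4/11pq - 8/11p + 3/5q^3 - 2/5q.
  reduce S modulo (f_1, f_2, f_3, f_4):
  remainder -84/121p + 57/55q^3 - 43/55q^2 - 498/605q + 182/605 ≠ 0; add k_5 = -84/121p + 57/55q^3 - 43/55q^2 - 498/605q + 182/605 to the basis.

S(f_1,f_3): lcm = p^2q. S = 29/165p^2 + 4/11pq - 8/11p - 19/15.
  reduce S modulo (f_1, f_2, f_3, f_4, k_5):
  remainder -47576/45375q^3 + 132467/136125q^2 + 8768/15125q - 196283/136125 ≠ 0; add k_6 = -47576/45375q^3 + 132467/136125q^2 + 8768/15125q - 196283/136125 to the basis.

S(f_1,f_4): lcm = pq^2. S = -14/33pq + 2q^3 + 4/11q^2 + 64/33q + 4.
  reduce S modulo (f_1, f_2, f_3, f_4, k_5, k_6):
  remainder 630815/285456q^2 + 57329/17841q + 95483/95152 ≠ 0; add k_7 = 630815/285456q^2 + 57329/17841q + 95483/95152 to the basis.

S(f_2,f_4): lcm = p^2q^2. S = -1/3p^2q + 6/5pq^4 + 12/5pq^3 + 8/3pq + 4p - 3/5q^4 + 2/5q^2.
  reduce S modulo (f_1, f_2, f_3, f_4, k_5, k_6, k_7):
  remainder -463079820683/121626178520q - 463079820683/121626178520 ≠ 0; add k_8 = -463079820683/121626178520q - 463079820683/121626178520 to the basis.

The other S-polynomials (S(f_2,f_3), S(f_3,f_4), S(f_1,k_5), S(f_2,k_5), S(f_3,k_5), S(f_4,k_5), S(f_1,k_6), S(f_2,k_6), S(f_3,k_6), S(f_4,k_6), S(k_5,k_6), S(f_1,k_7), S(f_2,k_7), S(f_3,k_7), S(f_4,k_7), S(k_5,k_7), S(k_6,k_7), S(f_1,k_8), S(f_2,k_8), S(f_3,k_8), S(f_4,k_8), S(k_5,k_8), S(k_6,k_8), S(k_7,k_8)) all reduce to 0 modulo the current basis, so we have a Gröbner basis.
Inter-reduce: drop elements whose leading term is divisible by another's, tail-reduce, and make monic.
Reduced Gröbner basis: {p + 1, q + 1}.
Label its elements g_1 = p + 1, g_2 = q + 1.

Reduce h = -5p^2q + 5/4pq + 3p + 5/3q - 19/12 modulo G:
  leading term p^2q: subtract (-5pq)·g_1 from -5p^2q + 5/4pq + 3p + 5/3q - 19/12 → 25/4pq + 3p + 5/3q - 19/12
  leading term pq: subtract (25/4q)·g_1 from 25/4pq + 3p + 5/3q - 19/12 → 3p - 55/12q - 19/12
  leading term p: subtract (3)·g_1 from 3p - 55/12q - 19/12 → -55/12q - 55/12
  leading term q: subtract (-55/12)·g_2 from -55/12q - 55/12 → 0
  normal form = 0.
Since the normal form is 0, h ∈ I.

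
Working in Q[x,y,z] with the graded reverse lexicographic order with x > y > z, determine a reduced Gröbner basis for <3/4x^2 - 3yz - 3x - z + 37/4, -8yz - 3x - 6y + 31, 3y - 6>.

G = {z^2 - 125/64z + 61/64, x + 16/3z - 19/3, y - 2}

f_1 = 3/4x^2 - 3yz - 3x - z + 37/4, LT = x^2.
f_2 = -8yz - 3x - 6y + 31, LT = yz.
f_3 = 3y - 6, LT = y.

S(f_1,f_2): leading monomials are coprime, so the S-polynomial reduces to 0 (Buchberger's first criterion).
S(f_1,f_3): leading monomials are coprime, so the S-polynomial reduces to 0 (Buchberger's first criterion).
S(f_2,f_3): lcm = yz. S = 3/8x + 3/4y + 2z - 31/8.
  leading term x: no divisor's leading term divides it; move 3/8x to the remainder.
  leading term y: subtract (1/4)·f_3 from 3/4y + 2z - 31/8 → 2z - 19/8
  leading term z: no divisor's leading term divides it; move 2z to the remainder.
  leading term 1: no divisor's leading term divides it; move -19/8 to the remainder.
  remainder 3/8x + 2z - 19/8 ≠ 0; add g_4 = 3/8x + 2z - 19/8 to the basis.

S(f_1,g_4): lcm = x^2. S = -16/3xz - 4yz + 7/3x - 4/3z + 37/3.
  leading term xz: subtract (-128/9z)·g_4 from -16/3xz - 4yz + 7/3x - 4/3z + 37/3 → -4yz + 256/9z^2 + 7/3x - 316/9z + 37/3
  leading term yz: subtract (1/2)·f_2 from -4yz + 256/9z^2 + 7/3x - 316/9z + 37/3 → 256/9z^2 + 23/6x + 3y - 316/9z - 19/6
  leading term z^2: no divisor's leading term divides it; move 256/9z^2 to the remainder.
  leading term x: subtract (92/9)·g_4 from 23/6x + 3y - 316/9z - 19/6 → 3y - 500/9z + 190/9
  leading term y: subtract (1)·f_3 from 3y - 500/9z + 190/9 → -500/9z + 244/9
  leading term z: no divisor's leading term divides it; move -500/9z to the remainder.
  leading term 1: no divisor's leading term divides it; move 244/9 to the remainder.
  remainder 256/9z^2 - 500/9z + 244/9 ≠ 0; add g_5 = 256/9z^2 - 500/9z + 244/9 to the basis.

S(f_2,g_4): leading monomials are coprime, so the S-polynomial reduces to 0 (Buchberger's first criterion).
S(f_3,g_4): leading monomials are coprime, so the S-polynomial reduces to 0 (Buchberger's first criterion).
S(f_1,g_5): leading monomials are coprime, so the S-polynomial reduces to 0 (Buchberger's first criterion).
S(f_2,g_5): lcm = yz^2. S = 3/8xz + 173/64yz - 61/64y - 31/8z.
  leading term xz: subtract (z)·g_4 from 3/8xz + 173/64yz - 61/64y - 31/8z → 173/64yz - 2z^2 - 61/64y - 3/2z
  leading term yz: subtract (-173/512)·f_2 from 173/64yz - 2z^2 - 61/64y - 3/2z → -2z^2 - 519/512x - 763/256y - 3/2z + 5363/512
  leading term z^2: subtract (-9/128)·g_5 from -2z^2 - 519/512x - 763/256y - 3/2z + 5363/512 → -519/512x - 763/256y - 173/32z + 6339/512
  leading term x: subtract (-173/64)·g_4 from -519/512x - 763/256y - 173/32z + 6339/512 → -763/256y + 763/128
  leading term y: subtract (-763/768)·f_3 from -763/256y + 763/128 → 0
  remainder 0.

S(f_3,g_5): leading monomials are coprime, so the S-polynomial reduces to 0 (Buchberger's first criterion).
S(g_4,g_5): leading monomials are coprime, so the S-polynomial reduces to 0 (Buchberger's first criterion).
Every S-polynomial of the final basis reduces to 0, so we have a Gröbner basis.
Inter-reduce: drop elements whose leading term is divisible by another's, tail-reduce, and make monic.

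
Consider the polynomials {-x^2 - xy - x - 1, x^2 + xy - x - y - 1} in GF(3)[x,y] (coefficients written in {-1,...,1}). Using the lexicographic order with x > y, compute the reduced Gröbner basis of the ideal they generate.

f_1 = -x^2 - xy - x - 1, LT = x^2.
f_2 = x^2 + xy - x - y - 1, LT = x^2.

S(f_1,f_2): lcm = x^2. S = -x + y - 1.
  leading term x: no divisor's leading term divides it; move -x to the remainder.
  leading term y: no divisor's leading term divides it; move y to the remainder.
  leading term 1: no divisor's leading term divides it; move -1 to the remainder.
  remainder -x + y - 1 ≠ 0; add g_3 = -x + y - 1 to the basis.

S(f_1,g_3): lcm = x^2. S = -xy + 1.
  leading term xy: subtract (y)·g_3 from -xy + 1 → -y^2 + y + 1
  leading term y^2: no divisor's leading term divides it; move -y^2 to the remainder.
  leading term y: no divisor's leading term divides it; move y to the remainder.
  leading term 1: no divisor's leading term divides it; move 1 to the remainder.
  remainder -y^2 + y + 1 ≠ 0; add g_4 = -y^2 + y + 1 to the basis.

The other S-polynomials (S(f_2,g_3), S(f_1,g_4), S(f_2,g_4), S(g_3,g_4)) all reduce to 0 modulo the current basis, so we have a Gröbner basis.
Inter-reduce: drop elements whose leading term is divisible by another's, tail-reduce, and make monic.

G = {x - y + 1, y^2 - y - 1}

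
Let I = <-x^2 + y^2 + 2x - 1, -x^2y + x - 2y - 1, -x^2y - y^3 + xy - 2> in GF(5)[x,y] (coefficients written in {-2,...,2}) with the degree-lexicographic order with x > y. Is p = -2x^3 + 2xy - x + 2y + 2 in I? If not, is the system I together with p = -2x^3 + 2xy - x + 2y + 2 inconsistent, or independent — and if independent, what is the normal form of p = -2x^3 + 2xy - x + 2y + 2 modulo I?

First compute the reduced Gröbner basis of I by Buchberger's algorithm.
f_1 = -x^2 + y^2 + 2x - 1, LT = x^2.
f_2 = -x^2y + x - 2y - 1, LT = x^2y.
f_3 = -x^2y - y^3 + xy - 2, LT = x^2y.

S(f_1,f_2): lcm = x^2y. S = -y^3 - 2xy + x - y - 1.
  leading term y^3: no divisor's leading term divides it; move -y^3 to the remainder.
  leading term xy: no divisor's leading term divides it; move -2xy to the remainder.
  leading term x: no divisor's leading term divides it; move x to the remainder.
  leading term y: no divisor's leading term divides it; move -y to the remainder.
  leading term 1: no divisor's leading term divides it; move -1 to the remainder.
  remainder -y^3 - 2xy + x - y - 1 ≠ 0; add h_4 = -y^3 - 2xy + x - y - 1 to the basis.

S(f_1,f_3): lcm = x^2y. S = -2y^3 - xy + y - 2.
  leading term y^3: subtract (2)·h_4 from -2y^3 - xy + y - 2 → -2xy - 2x - 2y
  leading term xy: no divisor's leading term divides it; move -2xy to the remainder.
  leading term x: no divisor's leading term divides it; move -2x to the remainder.
  leading term y: no divisor's leading term divides it; move -2y to the remainder.
  remainder -2xy - 2x - 2y ≠ 0; add h_5 = -2xy - 2x - 2y to the basis.

S(f_3,h_4): lcm = x^2y^3. S = y^5 - 2x^3y - xy^3 + x^3 - x^2y - x^2 + 2y^2.
  leading term y^5: subtract (-y^2)·h_4 from y^5 - 2x^3y - xy^3 + x^3 - x^2y - x^2 + 2y^2 → -2x^3y + 2xy^3 + x^3 - x^2y + xy^2 - y^3 - x^2 + y^2
  leading term x^3y: subtract (2xy)·f_1 from -2x^3y + 2xy^3 + x^3 - x^2y + xy^2 - y^3 - x^2 + y^2 → x^3 + xy^2 - y^3 - x^2 + 2xy + y^2
  leading term x^3: subtract (-x)·f_1 from x^3 + xy^2 - y^3 - x^2 + 2xy + y^2 → 2xy^2 - y^3 + x^2 + 2xy + y^2 - x
  leading term xy^2: subtract (-y)·h_5 from 2xy^2 - y^3 + x^2 + 2xy + y^2 - x → -y^3 + x^2 - y^2 - x
  leading term y^3: subtract (1)·h_4 from -y^3 + x^2 - y^2 - x → x^2 + 2xy - y^2 - 2x + y + 1
  leading term x^2: subtract (-1)·f_1 from x^2 + 2xy - y^2 - 2x + y + 1 → 2xy + y
  leading term xy: subtract (-1)·h_5 from 2xy + y → -2x - y
  leading term x: no divisor's leading term divides it; move -2x to the remainder.
  leading term y: no divisor's leading term divides it; move -y to the remainder.
  remainder -2x - y ≠ 0; add h_6 = -2x - y to the basis.

S(f_1,h_5): lcm = x^2y. S = -y^3 - x^2 + 2xy + y.
  leading term y^3: subtract (1)·h_4 from -y^3 - x^2 + 2xy + y → -x^2 - xy - x + 2y + 1
  leading term x^2: subtract (1)·f_1 from -x^2 - xy - x + 2y + 1 → -xy - y^2 + 2x + 2y + 2
  leading term xy: subtract (-2)·h_5 from -xy - y^2 + 2x + 2y + 2 → -y^2 - 2x - 2y + 2
  leading term y^2: no divisor's leading term divides it; move -y^2 to the remainder.
  leading term x: subtract (1)·h_6 from -2x - 2y + 2 → -y + 2
  leading term y: no divisor's leading term divides it; move -y to the remainder.
  leading term 1: no divisor's leading term divides it; move 2 to the remainder.
  remainder -y^2 - y + 2 ≠ 0; add h_7 = -y^2 - y + 2 to the basis.

S(f_1,h_6): lcm = x^2. S = 2xy - y^2 - 2x + 1.
  leading term xy: subtract (-1)·h_5 from 2xy - y^2 - 2x + 1 → -y^2 + x - 2y + 1
  leading term y^2: subtract (1)·h_7 from -y^2 + x - 2y + 1 → x - y - 1
  leading term x: subtract (2)·h_6 from x - y - 1 → y - 1
  leading term y: no divisor's leading term divides it; move y to the remainder.
  leading term 1: no divisor's leading term divides it; move -1 to the remainder.
  remainder y - 1 ≠ 0; add h_8 = y - 1 to the basis.

The other S-polynomials (S(f_2,f_3), S(f_1,h_4), S(f_2,h_4), S(f_2,h_5), S(f_3,h_5), S(h_4,h_5), S(f_2,h_6), S(f_3,h_6), S(h_4,h_6), S(h_5,h_6), S(f_1,h_7), S(f_2,h_7), S(f_3,h_7), S(h_4,h_7), S(h_5,h_7), S(h_6,h_7), S(f_1,h_8), S(f_2,h_8), S(f_3,h_8), S(h_4,h_8), S(h_5,h_8), S(h_6,h_8), S(h_7,h_8)) all reduce to 0 modulo the current basis, so we have a Gröbner basis.
Inter-reduce: drop elements whose leading term is divisible by another's, tail-reduce, and make monic.
Reduced Gröbner basis: {x - 2, y - 1}.
Label its elements g_1 = x - 2, g_2 = y - 1.

Reduce p = -2x^3 + 2xy - x + 2y + 2 modulo G:
  leading term x^3: subtract (-2x^2)·g_1 from -2x^3 + 2xy - x + 2y + 2 → x^2 + 2xy - x + 2y + 2
  leading term x^2: subtract (x)·g_1 from x^2 + 2xy - x + 2y + 2 → 2xy + x + 2y + 2
  leading term xy: subtract (2y)·g_1 from 2xy + x + 2y + 2 → x + y + 2
  leading term x: subtract (1)·g_1 from x + y + 2 → y - 1
  leading term y: subtract (1)·g_2 from y - 1 → 0
  normal form = 0.
Since the normal form is 0, p ∈ I.

-2x^3 + 2xy - x + 2y + 2 lies in I (it reduces to 0).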